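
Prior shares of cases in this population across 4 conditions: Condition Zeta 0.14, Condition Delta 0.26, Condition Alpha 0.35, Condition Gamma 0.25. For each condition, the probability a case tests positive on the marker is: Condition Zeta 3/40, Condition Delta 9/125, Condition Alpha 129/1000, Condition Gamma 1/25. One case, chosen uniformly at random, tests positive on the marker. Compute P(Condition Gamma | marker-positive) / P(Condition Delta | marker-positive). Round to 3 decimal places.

0.534

Compute prior × likelihood for every hypothesis:
  Condition Zeta: 0.14 × 0.075 = 0.0105
  Condition Delta: 0.26 × 0.072 = 0.01872
  Condition Alpha: 0.35 × 0.129 = 0.04515
  Condition Gamma: 0.25 × 0.04 = 0.01
Sum = 0.08437.
The ratio is 0.01 / 0.01872 (the normalizer cancels) = 0.534.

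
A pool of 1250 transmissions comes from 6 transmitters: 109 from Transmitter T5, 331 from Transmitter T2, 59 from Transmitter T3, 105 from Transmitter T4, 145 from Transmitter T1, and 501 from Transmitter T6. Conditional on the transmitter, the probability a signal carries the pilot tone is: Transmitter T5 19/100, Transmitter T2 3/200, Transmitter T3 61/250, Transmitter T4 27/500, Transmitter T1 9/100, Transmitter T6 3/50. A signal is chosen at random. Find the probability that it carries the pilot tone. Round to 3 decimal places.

Compute prior × likelihood for every hypothesis:
  Transmitter T5: 0.0872 × 0.19 = 0.016568
  Transmitter T2: 0.2648 × 0.015 = 0.003972
  Transmitter T3: 0.0472 × 0.244 = 0.0115168
  Transmitter T4: 0.084 × 0.054 = 0.004536
  Transmitter T1: 0.116 × 0.09 = 0.01044
  Transmitter T6: 0.4008 × 0.06 = 0.024048
P(pilot) = 0.016568 + 0.003972 + 0.0115168 + 0.004536 + 0.01044 + 0.024048 = 0.0710808 → 0.071.

0.071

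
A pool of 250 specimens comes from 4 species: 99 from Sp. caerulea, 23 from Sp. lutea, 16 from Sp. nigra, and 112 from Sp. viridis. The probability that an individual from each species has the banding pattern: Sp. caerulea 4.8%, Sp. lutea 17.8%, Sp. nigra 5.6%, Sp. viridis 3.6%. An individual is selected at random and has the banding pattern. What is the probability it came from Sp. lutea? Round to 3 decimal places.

Compute prior × likelihood for every hypothesis:
  Sp. caerulea: 0.396 × 0.048 = 0.019008
  Sp. lutea: 0.092 × 0.178 = 0.016376
  Sp. nigra: 0.064 × 0.056 = 0.003584
  Sp. viridis: 0.448 × 0.036 = 0.016128
Total = 0.055096.
P(Sp. lutea | evidence) = 0.016376 / 0.055096 ≈ 0.297.

0.297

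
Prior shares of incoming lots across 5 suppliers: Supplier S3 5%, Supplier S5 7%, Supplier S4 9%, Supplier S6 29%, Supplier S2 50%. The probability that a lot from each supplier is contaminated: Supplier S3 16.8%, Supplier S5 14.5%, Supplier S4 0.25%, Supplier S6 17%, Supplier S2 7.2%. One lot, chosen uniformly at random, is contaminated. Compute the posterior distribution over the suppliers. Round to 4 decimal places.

Supplier S3 0.0807, Supplier S5 0.0975, Supplier S4 0.0022, Supplier S6 0.4737, Supplier S2 0.3459

Unnormalized posteriors (prior × likelihood):
  Supplier S3: 0.05 × 0.168 = 0.0084
  Supplier S5: 0.07 × 0.145 = 0.01015
  Supplier S4: 0.09 × 0.0025 = 0.000225
  Supplier S6: 0.29 × 0.17 = 0.0493
  Supplier S2: 0.5 × 0.072 = 0.036
Total = 0.104075.
P(Supplier S3 | contaminated) = 0.0084/0.104075 ≈ 0.0807
P(Supplier S5 | contaminated) = 0.01015/0.104075 ≈ 0.0975
P(Supplier S4 | contaminated) = 0.000225/0.104075 ≈ 0.0022
P(Supplier S6 | contaminated) = 0.0493/0.104075 ≈ 0.4737
P(Supplier S2 | contaminated) = 0.036/0.104075 ≈ 0.3459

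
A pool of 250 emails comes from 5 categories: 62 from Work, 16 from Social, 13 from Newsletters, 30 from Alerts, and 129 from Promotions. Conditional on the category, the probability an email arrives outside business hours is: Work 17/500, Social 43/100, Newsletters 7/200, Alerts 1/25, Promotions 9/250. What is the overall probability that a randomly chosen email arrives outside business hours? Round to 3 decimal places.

0.061

Prior × likelihood for each hypothesis:
  Work: 0.248 × 0.034 = 0.008432
  Social: 0.064 × 0.43 = 0.02752
  Newsletters: 0.052 × 0.035 = 0.00182
  Alerts: 0.12 × 0.04 = 0.0048
  Promotions: 0.516 × 0.036 = 0.018576
P(off-hours) = 0.008432 + 0.02752 + 0.00182 + 0.0048 + 0.018576 = 0.061148 → 0.061.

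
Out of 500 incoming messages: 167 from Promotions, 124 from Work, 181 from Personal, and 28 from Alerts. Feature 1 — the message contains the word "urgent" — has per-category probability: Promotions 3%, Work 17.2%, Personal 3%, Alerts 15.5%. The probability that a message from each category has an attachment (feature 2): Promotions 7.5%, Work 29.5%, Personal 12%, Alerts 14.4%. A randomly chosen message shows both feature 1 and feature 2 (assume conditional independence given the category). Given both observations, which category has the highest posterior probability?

Unnormalized posteriors (prior × likelihood):
  Promotions: 0.334 × 0.03 × 0.075 = 0.0007515
  Work: 0.248 × 0.172 × 0.295 = 0.01258352
  Personal: 0.362 × 0.03 × 0.12 = 0.0013032
  Alerts: 0.056 × 0.155 × 0.144 = 0.00124992
Total = 0.01588814.
Largest term belongs to Work, so Work is most probable.

Work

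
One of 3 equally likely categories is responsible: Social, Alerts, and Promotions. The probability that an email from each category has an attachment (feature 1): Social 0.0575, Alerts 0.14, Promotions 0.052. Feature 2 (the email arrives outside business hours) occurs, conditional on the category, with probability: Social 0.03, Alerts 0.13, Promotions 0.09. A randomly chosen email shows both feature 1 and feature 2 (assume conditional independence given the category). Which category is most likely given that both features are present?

Alerts

With a uniform prior (1/3 each), posterior ∝ likelihood:
  Social: 0.0575 × 0.03 = 0.001725
  Alerts: 0.14 × 0.13 = 0.0182
  Promotions: 0.052 × 0.09 = 0.00468
Total = 0.024605.
Largest term belongs to Alerts, so Alerts is most probable.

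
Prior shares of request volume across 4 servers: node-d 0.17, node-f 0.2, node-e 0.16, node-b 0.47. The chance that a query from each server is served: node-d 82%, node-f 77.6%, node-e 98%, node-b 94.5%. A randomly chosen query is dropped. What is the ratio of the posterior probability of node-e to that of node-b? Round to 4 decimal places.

0.1238

Taking complements, P(dropped | each) = node-d 0.18, node-f 0.224, node-e 0.02, node-b 0.055.
Prior × likelihood for each hypothesis:
  node-d: 0.17 × 0.18 = 0.0306
  node-f: 0.2 × 0.224 = 0.0448
  node-e: 0.16 × 0.02 = 0.0032
  node-b: 0.47 × 0.055 = 0.02585
Total = 0.10445.
The ratio is 0.0032 / 0.02585 (the normalizer cancels) = 0.1238.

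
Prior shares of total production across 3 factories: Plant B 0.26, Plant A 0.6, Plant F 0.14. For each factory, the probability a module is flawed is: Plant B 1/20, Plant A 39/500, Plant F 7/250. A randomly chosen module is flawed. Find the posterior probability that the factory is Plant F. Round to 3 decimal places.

0.062

Unnormalized posteriors (prior × likelihood):
  Plant B: 0.26 × 0.05 = 0.013
  Plant A: 0.6 × 0.078 = 0.0468
  Plant F: 0.14 × 0.028 = 0.00392
Sum = 0.06372.
P(Plant F | evidence) = 0.00392 / 0.06372 ≈ 0.062.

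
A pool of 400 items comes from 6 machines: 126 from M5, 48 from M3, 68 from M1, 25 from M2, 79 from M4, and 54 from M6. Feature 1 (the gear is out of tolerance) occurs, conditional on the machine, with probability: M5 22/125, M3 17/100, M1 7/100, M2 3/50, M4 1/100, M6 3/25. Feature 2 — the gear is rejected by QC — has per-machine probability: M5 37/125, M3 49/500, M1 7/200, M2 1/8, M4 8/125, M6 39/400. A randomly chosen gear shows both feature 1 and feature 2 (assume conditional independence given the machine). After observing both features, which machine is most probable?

M5

Compute prior × likelihood for every hypothesis:
  M5: 0.315 × 0.176 × 0.296 = 0.01641024
  M3: 0.12 × 0.17 × 0.098 = 0.0019992
  M1: 0.17 × 0.07 × 0.035 = 0.0004165
  M2: 0.0625 × 0.06 × 0.125 = 0.00046875
  M4: 0.1975 × 0.01 × 0.064 = 0.0001264
  M6: 0.135 × 0.12 × 0.0975 = 0.0015795
Sum = 0.02100059.
Largest term belongs to M5, so M5 is most probable.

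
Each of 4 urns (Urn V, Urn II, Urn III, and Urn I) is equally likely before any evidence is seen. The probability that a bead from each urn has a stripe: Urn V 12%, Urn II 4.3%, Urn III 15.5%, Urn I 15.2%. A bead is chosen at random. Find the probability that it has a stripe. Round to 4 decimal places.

0.1175

With a uniform prior (1/4 each), posterior ∝ likelihood:
  Urn V: 0.12
  Urn II: 0.043
  Urn III: 0.155
  Urn I: 0.152
P(striped) = (1/4) × (0.12 + 0.043 + 0.155 + 0.152) = 0.47/4 ≈ 0.1175.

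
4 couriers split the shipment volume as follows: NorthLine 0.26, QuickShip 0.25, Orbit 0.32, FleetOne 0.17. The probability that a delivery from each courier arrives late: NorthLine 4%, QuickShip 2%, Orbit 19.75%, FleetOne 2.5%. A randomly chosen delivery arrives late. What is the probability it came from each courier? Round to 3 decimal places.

Unnormalized posteriors (prior × likelihood):
  NorthLine: 0.26 × 0.04 = 0.0104
  QuickShip: 0.25 × 0.02 = 0.005
  Orbit: 0.32 × 0.1975 = 0.0632
  FleetOne: 0.17 × 0.025 = 0.00425
Normalizing constant = 0.08285.
P(NorthLine | late) = 0.0104/0.08285 ≈ 0.126
P(QuickShip | late) = 0.005/0.08285 ≈ 0.060
P(Orbit | late) = 0.0632/0.08285 ≈ 0.763
P(FleetOne | late) = 0.00425/0.08285 ≈ 0.051

NorthLine 0.126, QuickShip 0.060, Orbit 0.763, FleetOne 0.051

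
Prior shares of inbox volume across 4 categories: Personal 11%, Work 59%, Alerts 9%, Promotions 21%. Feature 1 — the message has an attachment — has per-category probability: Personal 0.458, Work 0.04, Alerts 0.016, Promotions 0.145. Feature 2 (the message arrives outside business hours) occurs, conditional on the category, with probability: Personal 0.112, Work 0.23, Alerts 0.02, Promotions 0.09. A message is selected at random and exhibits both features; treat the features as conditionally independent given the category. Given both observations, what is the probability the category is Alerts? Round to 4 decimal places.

0.0021

By Bayes' rule, posterior ∝ prior × likelihood:
  Personal: 0.11 × 0.458 × 0.112 = 0.00564256
  Work: 0.59 × 0.04 × 0.23 = 0.005428
  Alerts: 0.09 × 0.016 × 0.02 = 0.0000288
  Promotions: 0.21 × 0.145 × 0.09 = 0.0027405
Total = 0.01383986.
P(Alerts | evidence) = 0.0000288 / 0.01383986 ≈ 0.0021.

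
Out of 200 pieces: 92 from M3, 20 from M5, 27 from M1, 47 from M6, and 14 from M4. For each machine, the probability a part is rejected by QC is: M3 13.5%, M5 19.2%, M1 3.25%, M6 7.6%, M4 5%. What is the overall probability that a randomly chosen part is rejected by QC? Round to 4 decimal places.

0.1070

Prior × likelihood for each hypothesis:
  M3: 0.46 × 0.135 = 0.0621
  M5: 0.1 × 0.192 = 0.0192
  M1: 0.135 × 0.0325 = 0.0043875
  M6: 0.235 × 0.076 = 0.01786
  M4: 0.07 × 0.05 = 0.0035
P(rejected) = 0.0621 + 0.0192 + 0.0043875 + 0.01786 + 0.0035 = 0.1070475 → 0.1070.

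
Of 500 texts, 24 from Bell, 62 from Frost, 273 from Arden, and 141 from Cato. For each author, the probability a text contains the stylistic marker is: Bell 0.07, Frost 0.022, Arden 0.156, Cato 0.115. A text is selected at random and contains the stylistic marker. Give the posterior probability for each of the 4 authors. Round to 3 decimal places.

Bell 0.027, Frost 0.022, Arden 0.689, Cato 0.262

By Bayes' rule, posterior ∝ prior × likelihood:
  Bell: 0.048 × 0.07 = 0.00336
  Frost: 0.124 × 0.022 = 0.002728
  Arden: 0.546 × 0.156 = 0.085176
  Cato: 0.282 × 0.115 = 0.03243
Total = 0.123694.
P(Bell | marker) = 0.00336/0.123694 ≈ 0.027
P(Frost | marker) = 0.002728/0.123694 ≈ 0.022
P(Arden | marker) = 0.085176/0.123694 ≈ 0.689
P(Cato | marker) = 0.03243/0.123694 ≈ 0.262
(Check: 0.027+0.022+0.689+0.262 = 1.000.)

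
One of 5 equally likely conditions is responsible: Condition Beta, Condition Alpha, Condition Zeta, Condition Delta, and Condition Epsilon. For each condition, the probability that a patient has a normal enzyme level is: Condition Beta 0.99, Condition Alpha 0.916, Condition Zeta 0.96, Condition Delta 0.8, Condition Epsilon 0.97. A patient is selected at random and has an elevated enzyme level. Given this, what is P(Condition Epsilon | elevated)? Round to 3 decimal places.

0.082

Taking complements, P(elevated | each) = Condition Beta 0.01, Condition Alpha 0.084, Condition Zeta 0.04, Condition Delta 0.2, Condition Epsilon 0.03.
With a uniform prior (1/5 each), posterior ∝ likelihood:
  Condition Beta: 0.01
  Condition Alpha: 0.084
  Condition Zeta: 0.04
  Condition Delta: 0.2
  Condition Epsilon: 0.03
Sum = 0.364.
P(Condition Epsilon | evidence) = 0.03 / 0.364 ≈ 0.082.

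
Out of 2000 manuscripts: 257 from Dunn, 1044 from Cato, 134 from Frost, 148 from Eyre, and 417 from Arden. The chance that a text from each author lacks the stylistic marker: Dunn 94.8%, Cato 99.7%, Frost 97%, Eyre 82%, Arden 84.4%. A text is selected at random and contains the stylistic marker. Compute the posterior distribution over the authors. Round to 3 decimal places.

Dunn 0.119, Cato 0.028, Frost 0.036, Eyre 0.237, Arden 0.580

Taking complements, P(marker | each) = Dunn 0.052, Cato 0.003, Frost 0.03, Eyre 0.18, Arden 0.156.
Compute prior × likelihood for every hypothesis:
  Dunn: 0.1285 × 0.052 = 0.006682
  Cato: 0.522 × 0.003 = 0.001566
  Frost: 0.067 × 0.03 = 0.00201
  Eyre: 0.074 × 0.18 = 0.01332
  Arden: 0.2085 × 0.156 = 0.032526
Sum = 0.056104.
P(Dunn | marker) = 0.006682/0.056104 ≈ 0.119
P(Cato | marker) = 0.001566/0.056104 ≈ 0.028
P(Frost | marker) = 0.00201/0.056104 ≈ 0.036
P(Eyre | marker) = 0.01332/0.056104 ≈ 0.237
P(Arden | marker) = 0.032526/0.056104 ≈ 0.580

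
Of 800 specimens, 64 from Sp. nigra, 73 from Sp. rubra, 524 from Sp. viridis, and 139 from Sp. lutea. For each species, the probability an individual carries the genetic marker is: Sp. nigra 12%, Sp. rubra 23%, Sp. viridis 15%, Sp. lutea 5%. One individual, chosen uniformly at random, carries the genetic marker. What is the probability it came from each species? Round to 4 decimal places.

Unnormalized posteriors (prior × likelihood):
  Sp. nigra: 0.08 × 0.12 = 0.0096
  Sp. rubra: 0.09125 × 0.23 = 0.0209875
  Sp. viridis: 0.655 × 0.15 = 0.09825
  Sp. lutea: 0.17375 × 0.05 = 0.0086875
Sum = 0.137525.
P(Sp. nigra | marker) = 0.0096/0.137525 ≈ 0.0698
P(Sp. rubra | marker) = 0.0209875/0.137525 ≈ 0.1526
P(Sp. viridis | marker) = 0.09825/0.137525 ≈ 0.7144
P(Sp. lutea | marker) = 0.0086875/0.137525 ≈ 0.0632

Sp. nigra 0.0698, Sp. rubra 0.1526, Sp. viridis 0.7144, Sp. lutea 0.0632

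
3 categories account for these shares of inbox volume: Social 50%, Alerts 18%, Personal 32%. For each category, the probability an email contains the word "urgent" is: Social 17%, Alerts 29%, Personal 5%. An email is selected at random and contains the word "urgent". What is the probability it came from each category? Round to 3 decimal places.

Prior × likelihood for each hypothesis:
  Social: 0.5 × 0.17 = 0.085
  Alerts: 0.18 × 0.29 = 0.0522
  Personal: 0.32 × 0.05 = 0.016
Total = 0.1532.
P(Social | urgent-flag) = 0.085/0.1532 ≈ 0.555
P(Alerts | urgent-flag) = 0.0522/0.1532 ≈ 0.341
P(Personal | urgent-flag) = 0.016/0.1532 ≈ 0.104

Social 0.555, Alerts 0.341, Personal 0.104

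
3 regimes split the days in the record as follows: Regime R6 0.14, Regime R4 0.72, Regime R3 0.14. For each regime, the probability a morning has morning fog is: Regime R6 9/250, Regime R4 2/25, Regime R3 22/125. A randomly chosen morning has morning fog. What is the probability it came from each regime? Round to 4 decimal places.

Compute prior × likelihood for every hypothesis:
  Regime R6: 0.14 × 0.036 = 0.00504
  Regime R4: 0.72 × 0.08 = 0.0576
  Regime R3: 0.14 × 0.176 = 0.02464
Normalizing constant = 0.08728.
P(Regime R6 | fog) = 0.00504/0.08728 ≈ 0.0577
P(Regime R4 | fog) = 0.0576/0.08728 ≈ 0.6599
P(Regime R3 | fog) = 0.02464/0.08728 ≈ 0.2823
(Check: 0.0577+0.6599+0.2823 = 0.9999.)

Regime R6 0.0577, Regime R4 0.6599, Regime R3 0.2823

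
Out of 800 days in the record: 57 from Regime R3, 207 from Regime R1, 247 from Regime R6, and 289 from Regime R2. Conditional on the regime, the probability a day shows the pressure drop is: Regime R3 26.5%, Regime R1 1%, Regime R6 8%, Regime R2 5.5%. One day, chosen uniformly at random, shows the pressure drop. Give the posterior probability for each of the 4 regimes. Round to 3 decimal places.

Regime R3 0.286, Regime R1 0.039, Regime R6 0.374, Regime R2 0.301

Unnormalized posteriors (prior × likelihood):
  Regime R3: 0.07125 × 0.265 = 0.01888125
  Regime R1: 0.25875 × 0.01 = 0.0025875
  Regime R6: 0.30875 × 0.08 = 0.0247
  Regime R2: 0.36125 × 0.055 = 0.01986875
Sum = 0.0660375.
P(Regime R3 | drop) = 0.01888125/0.0660375 ≈ 0.286
P(Regime R1 | drop) = 0.0025875/0.0660375 ≈ 0.039
P(Regime R6 | drop) = 0.0247/0.0660375 ≈ 0.374
P(Regime R2 | drop) = 0.01986875/0.0660375 ≈ 0.301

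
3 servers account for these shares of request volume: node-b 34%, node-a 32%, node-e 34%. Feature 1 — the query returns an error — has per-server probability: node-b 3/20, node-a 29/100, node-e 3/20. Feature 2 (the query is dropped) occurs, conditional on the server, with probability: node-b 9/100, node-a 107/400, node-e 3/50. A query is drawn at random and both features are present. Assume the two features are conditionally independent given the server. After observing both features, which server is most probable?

Compute prior × likelihood for every hypothesis:
  node-b: 0.34 × 0.15 × 0.09 = 0.00459
  node-a: 0.32 × 0.29 × 0.2675 = 0.024824
  node-e: 0.34 × 0.15 × 0.06 = 0.00306
Total = 0.032474.
Largest term belongs to node-a, so node-a is most probable.

node-a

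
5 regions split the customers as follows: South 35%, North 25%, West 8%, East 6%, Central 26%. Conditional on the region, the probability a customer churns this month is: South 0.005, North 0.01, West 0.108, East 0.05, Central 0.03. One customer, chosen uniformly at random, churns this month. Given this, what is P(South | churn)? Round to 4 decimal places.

Unnormalized posteriors (prior × likelihood):
  South: 0.35 × 0.005 = 0.00175
  North: 0.25 × 0.01 = 0.0025
  West: 0.08 × 0.108 = 0.00864
  East: 0.06 × 0.05 = 0.003
  Central: 0.26 × 0.03 = 0.0078
Sum = 0.02369.
P(South | evidence) = 0.00175 / 0.02369 ≈ 0.0739.

0.0739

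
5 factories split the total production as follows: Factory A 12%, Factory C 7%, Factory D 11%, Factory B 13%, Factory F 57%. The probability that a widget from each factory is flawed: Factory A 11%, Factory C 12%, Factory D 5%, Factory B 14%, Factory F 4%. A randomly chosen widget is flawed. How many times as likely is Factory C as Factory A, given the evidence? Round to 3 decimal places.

0.636

By Bayes' rule, posterior ∝ prior × likelihood:
  Factory A: 0.12 × 0.11 = 0.0132
  Factory C: 0.07 × 0.12 = 0.0084
  Factory D: 0.11 × 0.05 = 0.0055
  Factory B: 0.13 × 0.14 = 0.0182
  Factory F: 0.57 × 0.04 = 0.0228
Normalizing constant = 0.0681.
The ratio is 0.0084 / 0.0132 (the normalizer cancels) = 0.636.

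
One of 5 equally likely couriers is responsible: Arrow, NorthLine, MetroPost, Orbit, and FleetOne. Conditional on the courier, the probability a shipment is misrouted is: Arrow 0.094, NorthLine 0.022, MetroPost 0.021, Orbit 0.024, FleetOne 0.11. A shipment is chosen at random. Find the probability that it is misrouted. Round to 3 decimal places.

With a uniform prior (1/5 each), posterior ∝ likelihood:
  Arrow: 0.094
  NorthLine: 0.022
  MetroPost: 0.021
  Orbit: 0.024
  FleetOne: 0.11
P(misrouted) = (1/5) × (0.094 + 0.022 + 0.021 + 0.024 + 0.11) = 0.271/5 ≈ 0.054.

0.054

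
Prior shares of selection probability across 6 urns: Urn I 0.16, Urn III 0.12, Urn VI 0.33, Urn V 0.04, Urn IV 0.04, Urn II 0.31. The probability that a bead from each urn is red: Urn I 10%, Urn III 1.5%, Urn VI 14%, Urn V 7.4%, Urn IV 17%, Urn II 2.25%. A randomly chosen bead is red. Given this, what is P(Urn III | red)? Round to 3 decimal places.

Prior × likelihood for each hypothesis:
  Urn I: 0.16 × 0.1 = 0.016
  Urn III: 0.12 × 0.015 = 0.0018
  Urn VI: 0.33 × 0.14 = 0.0462
  Urn V: 0.04 × 0.074 = 0.00296
  Urn IV: 0.04 × 0.17 = 0.0068
  Urn II: 0.31 × 0.0225 = 0.006975
Sum = 0.080735.
P(Urn III | evidence) = 0.0018 / 0.080735 ≈ 0.022.

0.022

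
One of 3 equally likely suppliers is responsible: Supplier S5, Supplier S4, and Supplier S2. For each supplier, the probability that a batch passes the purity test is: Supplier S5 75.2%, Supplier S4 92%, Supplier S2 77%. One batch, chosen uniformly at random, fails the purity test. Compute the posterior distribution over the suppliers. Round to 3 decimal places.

Supplier S5 0.444, Supplier S4 0.143, Supplier S2 0.412

Taking complements, P(off-spec | each) = Supplier S5 0.248, Supplier S4 0.08, Supplier S2 0.23.
With a uniform prior (1/3 each), posterior ∝ likelihood:
  Supplier S5: 0.248
  Supplier S4: 0.08
  Supplier S2: 0.23
Total = 0.558.
P(Supplier S5 | off-spec) = 0.248/0.558 ≈ 0.444
P(Supplier S4 | off-spec) = 0.08/0.558 ≈ 0.143
P(Supplier S2 | off-spec) = 0.23/0.558 ≈ 0.412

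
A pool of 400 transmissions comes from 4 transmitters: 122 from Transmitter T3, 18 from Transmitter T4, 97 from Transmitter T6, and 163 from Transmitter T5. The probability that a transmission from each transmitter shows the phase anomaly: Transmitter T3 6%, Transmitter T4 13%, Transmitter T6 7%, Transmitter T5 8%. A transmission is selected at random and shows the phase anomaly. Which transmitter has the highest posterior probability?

Compute prior × likelihood for every hypothesis:
  Transmitter T3: 0.305 × 0.06 = 0.0183
  Transmitter T4: 0.045 × 0.13 = 0.00585
  Transmitter T6: 0.2425 × 0.07 = 0.016975
  Transmitter T5: 0.4075 × 0.08 = 0.0326
Normalizing constant = 0.073725.
Largest term belongs to Transmitter T5, so Transmitter T5 is most probable.

Transmitter T5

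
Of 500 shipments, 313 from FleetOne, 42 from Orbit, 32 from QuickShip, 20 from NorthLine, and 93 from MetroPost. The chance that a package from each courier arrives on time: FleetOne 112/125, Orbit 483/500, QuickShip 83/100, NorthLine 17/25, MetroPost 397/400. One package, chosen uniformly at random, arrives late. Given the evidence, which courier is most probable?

Taking complements, P(late | each) = FleetOne 0.104, Orbit 0.034, QuickShip 0.17, NorthLine 0.32, MetroPost 0.0075.
By Bayes' rule, posterior ∝ prior × likelihood:
  FleetOne: 0.626 × 0.104 = 0.065104
  Orbit: 0.084 × 0.034 = 0.002856
  QuickShip: 0.064 × 0.17 = 0.01088
  NorthLine: 0.04 × 0.32 = 0.0128
  MetroPost: 0.186 × 0.0075 = 0.001395
Sum = 0.093035.
Largest term belongs to FleetOne, so FleetOne is most probable.

FleetOne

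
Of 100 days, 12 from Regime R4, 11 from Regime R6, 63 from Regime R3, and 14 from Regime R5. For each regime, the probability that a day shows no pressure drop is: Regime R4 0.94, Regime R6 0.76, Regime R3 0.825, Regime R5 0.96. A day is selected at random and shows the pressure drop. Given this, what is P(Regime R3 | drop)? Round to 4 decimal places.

Taking complements, P(drop | each) = Regime R4 0.06, Regime R6 0.24, Regime R3 0.175, Regime R5 0.04.
Unnormalized posteriors (prior × likelihood):
  Regime R4: 0.12 × 0.06 = 0.0072
  Regime R6: 0.11 × 0.24 = 0.0264
  Regime R3: 0.63 × 0.175 = 0.11025
  Regime R5: 0.14 × 0.04 = 0.0056
Normalizing constant = 0.14945.
P(Regime R3 | evidence) = 0.11025 / 0.14945 ≈ 0.7377.

0.7377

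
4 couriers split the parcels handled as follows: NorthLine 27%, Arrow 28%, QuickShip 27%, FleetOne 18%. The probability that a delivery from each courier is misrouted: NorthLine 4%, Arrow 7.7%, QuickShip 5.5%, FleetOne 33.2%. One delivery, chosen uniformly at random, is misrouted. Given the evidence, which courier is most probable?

FleetOne

Prior × likelihood for each hypothesis:
  NorthLine: 0.27 × 0.04 = 0.0108
  Arrow: 0.28 × 0.077 = 0.02156
  QuickShip: 0.27 × 0.055 = 0.01485
  FleetOne: 0.18 × 0.332 = 0.05976
Sum = 0.10697.
Largest term belongs to FleetOne, so FleetOne is most probable.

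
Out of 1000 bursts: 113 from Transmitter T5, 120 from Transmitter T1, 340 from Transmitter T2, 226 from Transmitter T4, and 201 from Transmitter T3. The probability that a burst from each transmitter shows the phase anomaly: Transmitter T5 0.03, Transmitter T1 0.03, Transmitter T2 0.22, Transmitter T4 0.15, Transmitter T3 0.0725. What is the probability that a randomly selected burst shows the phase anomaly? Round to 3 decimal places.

0.130

Unnormalized posteriors (prior × likelihood):
  Transmitter T5: 0.113 × 0.03 = 0.00339
  Transmitter T1: 0.12 × 0.03 = 0.0036
  Transmitter T2: 0.34 × 0.22 = 0.0748
  Transmitter T4: 0.226 × 0.15 = 0.0339
  Transmitter T3: 0.201 × 0.0725 = 0.0145725
P(anomaly) = 0.00339 + 0.0036 + 0.0748 + 0.0339 + 0.0145725 = 0.1302625 → 0.130.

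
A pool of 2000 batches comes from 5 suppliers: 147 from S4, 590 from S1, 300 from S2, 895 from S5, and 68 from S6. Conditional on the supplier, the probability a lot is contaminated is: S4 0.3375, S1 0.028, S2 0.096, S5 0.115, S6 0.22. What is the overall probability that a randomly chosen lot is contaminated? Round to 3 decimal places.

0.106

Prior × likelihood for each hypothesis:
  S4: 0.0735 × 0.3375 = 0.02480625
  S1: 0.295 × 0.028 = 0.00826
  S2: 0.15 × 0.096 = 0.0144
  S5: 0.4475 × 0.115 = 0.0514625
  S6: 0.034 × 0.22 = 0.00748
P(contaminated) = 0.02480625 + 0.00826 + 0.0144 + 0.0514625 + 0.00748 = 0.10640875 → 0.106.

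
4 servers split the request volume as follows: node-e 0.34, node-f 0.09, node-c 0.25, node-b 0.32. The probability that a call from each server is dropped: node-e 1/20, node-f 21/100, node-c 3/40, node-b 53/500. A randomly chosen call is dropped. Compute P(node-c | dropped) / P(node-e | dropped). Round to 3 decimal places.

1.103

Prior × likelihood for each hypothesis:
  node-e: 0.34 × 0.05 = 0.017
  node-f: 0.09 × 0.21 = 0.0189
  node-c: 0.25 × 0.075 = 0.01875
  node-b: 0.32 × 0.106 = 0.03392
Normalizing constant = 0.08857.
The ratio is 0.01875 / 0.017 (the normalizer cancels) = 1.103.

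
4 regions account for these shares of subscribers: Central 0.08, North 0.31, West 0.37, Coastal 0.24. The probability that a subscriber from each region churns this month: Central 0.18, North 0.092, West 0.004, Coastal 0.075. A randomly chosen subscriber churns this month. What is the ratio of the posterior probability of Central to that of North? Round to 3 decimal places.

0.505

By Bayes' rule, posterior ∝ prior × likelihood:
  Central: 0.08 × 0.18 = 0.0144
  North: 0.31 × 0.092 = 0.02852
  West: 0.37 × 0.004 = 0.00148
  Coastal: 0.24 × 0.075 = 0.018
Total = 0.0624.
The ratio is 0.0144 / 0.02852 (the normalizer cancels) = 0.505.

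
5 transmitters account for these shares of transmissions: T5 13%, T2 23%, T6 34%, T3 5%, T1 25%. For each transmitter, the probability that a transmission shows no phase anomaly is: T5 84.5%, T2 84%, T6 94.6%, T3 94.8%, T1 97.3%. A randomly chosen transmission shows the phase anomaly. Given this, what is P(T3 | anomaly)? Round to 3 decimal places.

Taking complements, P(anomaly | each) = T5 0.155, T2 0.16, T6 0.054, T3 0.052, T1 0.027.
Prior × likelihood for each hypothesis:
  T5: 0.13 × 0.155 = 0.02015
  T2: 0.23 × 0.16 = 0.0368
  T6: 0.34 × 0.054 = 0.01836
  T3: 0.05 × 0.052 = 0.0026
  T1: 0.25 × 0.027 = 0.00675
Total = 0.08466.
P(T3 | evidence) = 0.0026 / 0.08466 ≈ 0.031.

0.031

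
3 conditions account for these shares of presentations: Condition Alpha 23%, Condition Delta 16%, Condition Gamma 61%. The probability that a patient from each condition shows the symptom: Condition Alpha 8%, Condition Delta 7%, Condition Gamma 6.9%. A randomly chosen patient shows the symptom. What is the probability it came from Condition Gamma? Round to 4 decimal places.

0.5871

Compute prior × likelihood for every hypothesis:
  Condition Alpha: 0.23 × 0.08 = 0.0184
  Condition Delta: 0.16 × 0.07 = 0.0112
  Condition Gamma: 0.61 × 0.069 = 0.04209
Normalizing constant = 0.07169.
P(Condition Gamma | evidence) = 0.04209 / 0.07169 ≈ 0.5871.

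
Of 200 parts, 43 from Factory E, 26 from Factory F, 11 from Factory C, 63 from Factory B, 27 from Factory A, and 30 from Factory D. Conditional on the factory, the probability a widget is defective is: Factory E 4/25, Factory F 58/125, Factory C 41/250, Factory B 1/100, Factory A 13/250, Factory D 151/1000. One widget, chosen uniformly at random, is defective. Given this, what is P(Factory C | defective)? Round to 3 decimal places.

Compute prior × likelihood for every hypothesis:
  Factory E: 0.215 × 0.16 = 0.0344
  Factory F: 0.13 × 0.464 = 0.06032
  Factory C: 0.055 × 0.164 = 0.00902
  Factory B: 0.315 × 0.01 = 0.00315
  Factory A: 0.135 × 0.052 = 0.00702
  Factory D: 0.15 × 0.151 = 0.02265
Normalizing constant = 0.13656.
P(Factory C | evidence) = 0.00902 / 0.13656 ≈ 0.066.

0.066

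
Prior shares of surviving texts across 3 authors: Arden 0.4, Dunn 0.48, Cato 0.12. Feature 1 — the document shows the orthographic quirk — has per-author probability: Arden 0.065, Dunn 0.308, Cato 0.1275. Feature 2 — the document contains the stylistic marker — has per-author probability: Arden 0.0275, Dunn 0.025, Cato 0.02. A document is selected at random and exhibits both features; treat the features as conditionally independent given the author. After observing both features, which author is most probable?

Dunn

Compute prior × likelihood for every hypothesis:
  Arden: 0.4 × 0.065 × 0.0275 = 0.000715
  Dunn: 0.48 × 0.308 × 0.025 = 0.003696
  Cato: 0.12 × 0.1275 × 0.02 = 0.000306
Sum = 0.004717.
Largest term belongs to Dunn, so Dunn is most probable.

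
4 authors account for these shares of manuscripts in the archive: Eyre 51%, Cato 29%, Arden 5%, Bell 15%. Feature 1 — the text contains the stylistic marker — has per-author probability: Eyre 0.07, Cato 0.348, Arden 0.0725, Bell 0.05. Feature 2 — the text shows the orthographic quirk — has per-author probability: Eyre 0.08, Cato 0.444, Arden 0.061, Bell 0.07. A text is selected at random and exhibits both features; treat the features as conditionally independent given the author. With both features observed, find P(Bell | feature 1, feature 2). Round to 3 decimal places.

Compute prior × likelihood for every hypothesis:
  Eyre: 0.51 × 0.07 × 0.08 = 0.002856
  Cato: 0.29 × 0.348 × 0.444 = 0.04480848
  Arden: 0.05 × 0.0725 × 0.061 = 0.000221125
  Bell: 0.15 × 0.05 × 0.07 = 0.000525
Normalizing constant = 0.048410605.
P(Bell | evidence) = 0.000525 / 0.048410605 ≈ 0.011.

0.011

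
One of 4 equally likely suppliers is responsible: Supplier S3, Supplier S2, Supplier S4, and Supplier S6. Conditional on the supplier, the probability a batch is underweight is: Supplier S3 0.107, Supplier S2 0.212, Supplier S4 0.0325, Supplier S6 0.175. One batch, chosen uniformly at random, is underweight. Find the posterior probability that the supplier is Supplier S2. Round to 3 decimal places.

0.403

With a uniform prior (1/4 each), posterior ∝ likelihood:
  Supplier S3: 0.107
  Supplier S2: 0.212
  Supplier S4: 0.0325
  Supplier S6: 0.175
Normalizing constant = 0.5265.
P(Supplier S2 | evidence) = 0.212 / 0.5265 ≈ 0.403.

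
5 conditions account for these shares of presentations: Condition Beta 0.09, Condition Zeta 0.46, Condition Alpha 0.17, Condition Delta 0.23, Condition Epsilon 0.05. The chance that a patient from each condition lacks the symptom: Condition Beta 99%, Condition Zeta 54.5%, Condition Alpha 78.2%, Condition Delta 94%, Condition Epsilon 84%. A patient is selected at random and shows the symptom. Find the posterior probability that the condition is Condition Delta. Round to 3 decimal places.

Taking complements, P(symptomatic | each) = Condition Beta 0.01, Condition Zeta 0.455, Condition Alpha 0.218, Condition Delta 0.06, Condition Epsilon 0.16.
Unnormalized posteriors (prior × likelihood):
  Condition Beta: 0.09 × 0.01 = 0.0009
  Condition Zeta: 0.46 × 0.455 = 0.2093
  Condition Alpha: 0.17 × 0.218 = 0.03706
  Condition Delta: 0.23 × 0.06 = 0.0138
  Condition Epsilon: 0.05 × 0.16 = 0.008
Normalizing constant = 0.26906.
P(Condition Delta | evidence) = 0.0138 / 0.26906 ≈ 0.051.

0.051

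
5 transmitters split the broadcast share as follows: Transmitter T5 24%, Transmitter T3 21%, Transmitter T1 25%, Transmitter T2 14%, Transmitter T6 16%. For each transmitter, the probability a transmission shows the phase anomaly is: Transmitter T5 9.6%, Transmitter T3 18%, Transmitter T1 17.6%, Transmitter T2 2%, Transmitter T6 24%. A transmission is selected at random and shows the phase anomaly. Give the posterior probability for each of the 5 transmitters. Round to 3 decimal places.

Transmitter T5 0.158, Transmitter T3 0.259, Transmitter T1 0.301, Transmitter T2 0.019, Transmitter T6 0.263

By Bayes' rule, posterior ∝ prior × likelihood:
  Transmitter T5: 0.24 × 0.096 = 0.02304
  Transmitter T3: 0.21 × 0.18 = 0.0378
  Transmitter T1: 0.25 × 0.176 = 0.044
  Transmitter T2: 0.14 × 0.02 = 0.0028
  Transmitter T6: 0.16 × 0.24 = 0.0384
Normalizing constant = 0.14604.
P(Transmitter T5 | anomaly) = 0.02304/0.14604 ≈ 0.158
P(Transmitter T3 | anomaly) = 0.0378/0.14604 ≈ 0.259
P(Transmitter T1 | anomaly) = 0.044/0.14604 ≈ 0.301
P(Transmitter T2 | anomaly) = 0.0028/0.14604 ≈ 0.019
P(Transmitter T6 | anomaly) = 0.0384/0.14604 ≈ 0.263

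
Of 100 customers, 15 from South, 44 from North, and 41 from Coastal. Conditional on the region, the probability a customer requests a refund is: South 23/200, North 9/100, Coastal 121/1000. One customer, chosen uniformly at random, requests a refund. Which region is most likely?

Coastal

By Bayes' rule, posterior ∝ prior × likelihood:
  South: 0.15 × 0.115 = 0.01725
  North: 0.44 × 0.09 = 0.0396
  Coastal: 0.41 × 0.121 = 0.04961
Normalizing constant = 0.10646.
Largest term belongs to Coastal, so Coastal is most probable.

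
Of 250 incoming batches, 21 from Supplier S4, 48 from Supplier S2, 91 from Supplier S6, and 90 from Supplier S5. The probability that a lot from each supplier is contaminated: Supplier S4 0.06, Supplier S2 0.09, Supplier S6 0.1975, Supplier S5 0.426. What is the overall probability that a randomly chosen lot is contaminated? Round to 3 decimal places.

0.248

By Bayes' rule, posterior ∝ prior × likelihood:
  Supplier S4: 0.084 × 0.06 = 0.00504
  Supplier S2: 0.192 × 0.09 = 0.01728
  Supplier S6: 0.364 × 0.1975 = 0.07189
  Supplier S5: 0.36 × 0.426 = 0.15336
P(contaminated) = 0.00504 + 0.01728 + 0.07189 + 0.15336 = 0.24757 → 0.248.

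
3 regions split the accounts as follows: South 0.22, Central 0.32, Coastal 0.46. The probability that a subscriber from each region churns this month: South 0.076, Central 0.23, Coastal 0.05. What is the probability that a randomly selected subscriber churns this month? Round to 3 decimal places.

By Bayes' rule, posterior ∝ prior × likelihood:
  South: 0.22 × 0.076 = 0.01672
  Central: 0.32 × 0.23 = 0.0736
  Coastal: 0.46 × 0.05 = 0.023
P(churn) = 0.01672 + 0.0736 + 0.023 = 0.11332 → 0.113.

0.113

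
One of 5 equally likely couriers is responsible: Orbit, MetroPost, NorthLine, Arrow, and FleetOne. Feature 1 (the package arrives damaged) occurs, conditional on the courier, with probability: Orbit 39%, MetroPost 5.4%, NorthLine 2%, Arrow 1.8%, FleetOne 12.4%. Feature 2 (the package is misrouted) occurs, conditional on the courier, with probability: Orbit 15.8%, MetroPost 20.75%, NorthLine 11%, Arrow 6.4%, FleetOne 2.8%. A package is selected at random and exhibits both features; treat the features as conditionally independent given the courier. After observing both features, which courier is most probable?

Orbit

With a uniform prior (1/5 each), posterior ∝ likelihood:
  Orbit: 0.39 × 0.158 = 0.06162
  MetroPost: 0.054 × 0.2075 = 0.011205
  NorthLine: 0.02 × 0.11 = 0.0022
  Arrow: 0.018 × 0.064 = 0.001152
  FleetOne: 0.124 × 0.028 = 0.003472
Sum = 0.079649.
Largest term belongs to Orbit, so Orbit is most probable.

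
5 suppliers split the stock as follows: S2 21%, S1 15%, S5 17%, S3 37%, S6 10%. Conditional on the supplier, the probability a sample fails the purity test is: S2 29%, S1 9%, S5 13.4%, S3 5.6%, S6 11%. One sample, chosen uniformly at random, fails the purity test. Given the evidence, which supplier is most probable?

S2

Prior × likelihood for each hypothesis:
  S2: 0.21 × 0.29 = 0.0609
  S1: 0.15 × 0.09 = 0.0135
  S5: 0.17 × 0.134 = 0.02278
  S3: 0.37 × 0.056 = 0.02072
  S6: 0.1 × 0.11 = 0.011
Sum = 0.1289.
Largest term belongs to S2, so S2 is most probable.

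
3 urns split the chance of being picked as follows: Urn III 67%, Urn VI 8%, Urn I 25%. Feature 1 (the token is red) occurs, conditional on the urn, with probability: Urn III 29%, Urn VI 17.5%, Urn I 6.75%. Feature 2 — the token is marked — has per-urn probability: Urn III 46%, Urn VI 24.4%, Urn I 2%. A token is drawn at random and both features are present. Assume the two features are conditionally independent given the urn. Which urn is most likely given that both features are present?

Prior × likelihood for each hypothesis:
  Urn III: 0.67 × 0.29 × 0.46 = 0.089378
  Urn VI: 0.08 × 0.175 × 0.244 = 0.003416
  Urn I: 0.25 × 0.0675 × 0.02 = 0.0003375
Sum = 0.0931315.
Largest term belongs to Urn III, so Urn III is most probable.

Urn III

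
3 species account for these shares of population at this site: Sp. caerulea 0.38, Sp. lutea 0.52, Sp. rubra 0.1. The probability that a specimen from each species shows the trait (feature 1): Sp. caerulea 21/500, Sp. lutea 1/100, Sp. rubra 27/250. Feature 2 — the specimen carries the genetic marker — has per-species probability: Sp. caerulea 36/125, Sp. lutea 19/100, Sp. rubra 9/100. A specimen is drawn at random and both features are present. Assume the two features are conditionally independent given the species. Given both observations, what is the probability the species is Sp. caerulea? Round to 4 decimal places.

0.7011

Prior × likelihood for each hypothesis:
  Sp. caerulea: 0.38 × 0.042 × 0.288 = 0.00459648
  Sp. lutea: 0.52 × 0.01 × 0.19 = 0.000988
  Sp. rubra: 0.1 × 0.108 × 0.09 = 0.000972
Total = 0.00655648.
P(Sp. caerulea | evidence) = 0.00459648 / 0.00655648 ≈ 0.7011.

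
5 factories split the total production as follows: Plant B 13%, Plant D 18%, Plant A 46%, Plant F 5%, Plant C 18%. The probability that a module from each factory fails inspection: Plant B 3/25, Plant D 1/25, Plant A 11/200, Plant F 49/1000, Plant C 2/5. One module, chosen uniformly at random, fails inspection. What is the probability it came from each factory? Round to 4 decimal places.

By Bayes' rule, posterior ∝ prior × likelihood:
  Plant B: 0.13 × 0.12 = 0.0156
  Plant D: 0.18 × 0.04 = 0.0072
  Plant A: 0.46 × 0.055 = 0.0253
  Plant F: 0.05 × 0.049 = 0.00245
  Plant C: 0.18 × 0.4 = 0.072
Total = 0.12255.
P(Plant B | nonconforming) = 0.0156/0.12255 ≈ 0.1273
P(Plant D | nonconforming) = 0.0072/0.12255 ≈ 0.0588
P(Plant A | nonconforming) = 0.0253/0.12255 ≈ 0.2064
P(Plant F | nonconforming) = 0.00245/0.12255 ≈ 0.0200
P(Plant C | nonconforming) = 0.072/0.12255 ≈ 0.5875

Plant B 0.1273, Plant D 0.0588, Plant A 0.2064, Plant F 0.0200, Plant C 0.5875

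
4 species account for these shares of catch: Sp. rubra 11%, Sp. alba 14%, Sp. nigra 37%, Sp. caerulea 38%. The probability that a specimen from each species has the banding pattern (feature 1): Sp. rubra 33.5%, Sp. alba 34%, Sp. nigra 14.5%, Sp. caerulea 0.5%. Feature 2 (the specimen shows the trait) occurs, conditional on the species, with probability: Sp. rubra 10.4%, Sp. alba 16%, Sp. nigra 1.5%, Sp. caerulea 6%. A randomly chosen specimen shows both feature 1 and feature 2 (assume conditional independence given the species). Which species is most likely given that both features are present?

Sp. alba

Compute prior × likelihood for every hypothesis:
  Sp. rubra: 0.11 × 0.335 × 0.104 = 0.0038324
  Sp. alba: 0.14 × 0.34 × 0.16 = 0.007616
  Sp. nigra: 0.37 × 0.145 × 0.015 = 0.00080475
  Sp. caerulea: 0.38 × 0.005 × 0.06 = 0.000114
Sum = 0.01236715.
Largest term belongs to Sp. alba, so Sp. alba is most probable.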